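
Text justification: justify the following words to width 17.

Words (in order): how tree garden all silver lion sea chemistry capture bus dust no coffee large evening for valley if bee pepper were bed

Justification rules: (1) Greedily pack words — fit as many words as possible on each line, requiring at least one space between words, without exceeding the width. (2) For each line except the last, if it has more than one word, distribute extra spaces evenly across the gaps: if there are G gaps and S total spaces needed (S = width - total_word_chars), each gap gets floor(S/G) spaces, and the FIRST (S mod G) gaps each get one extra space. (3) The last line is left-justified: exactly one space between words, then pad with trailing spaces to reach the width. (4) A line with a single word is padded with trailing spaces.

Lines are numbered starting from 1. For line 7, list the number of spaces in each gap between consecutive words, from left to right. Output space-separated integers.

Line 1: ['how', 'tree', 'garden'] (min_width=15, slack=2)
Line 2: ['all', 'silver', 'lion'] (min_width=15, slack=2)
Line 3: ['sea', 'chemistry'] (min_width=13, slack=4)
Line 4: ['capture', 'bus', 'dust'] (min_width=16, slack=1)
Line 5: ['no', 'coffee', 'large'] (min_width=15, slack=2)
Line 6: ['evening', 'for'] (min_width=11, slack=6)
Line 7: ['valley', 'if', 'bee'] (min_width=13, slack=4)
Line 8: ['pepper', 'were', 'bed'] (min_width=15, slack=2)

Answer: 3 3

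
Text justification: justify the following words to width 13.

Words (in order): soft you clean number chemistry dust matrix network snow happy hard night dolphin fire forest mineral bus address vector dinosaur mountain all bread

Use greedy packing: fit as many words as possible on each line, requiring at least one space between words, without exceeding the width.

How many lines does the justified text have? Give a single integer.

Answer: 14

Derivation:
Line 1: ['soft', 'you'] (min_width=8, slack=5)
Line 2: ['clean', 'number'] (min_width=12, slack=1)
Line 3: ['chemistry'] (min_width=9, slack=4)
Line 4: ['dust', 'matrix'] (min_width=11, slack=2)
Line 5: ['network', 'snow'] (min_width=12, slack=1)
Line 6: ['happy', 'hard'] (min_width=10, slack=3)
Line 7: ['night', 'dolphin'] (min_width=13, slack=0)
Line 8: ['fire', 'forest'] (min_width=11, slack=2)
Line 9: ['mineral', 'bus'] (min_width=11, slack=2)
Line 10: ['address'] (min_width=7, slack=6)
Line 11: ['vector'] (min_width=6, slack=7)
Line 12: ['dinosaur'] (min_width=8, slack=5)
Line 13: ['mountain', 'all'] (min_width=12, slack=1)
Line 14: ['bread'] (min_width=5, slack=8)
Total lines: 14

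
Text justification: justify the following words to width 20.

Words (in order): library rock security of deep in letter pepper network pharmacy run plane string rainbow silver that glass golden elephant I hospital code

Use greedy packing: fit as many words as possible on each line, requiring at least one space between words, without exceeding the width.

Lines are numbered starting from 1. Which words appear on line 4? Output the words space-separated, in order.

Answer: network pharmacy run

Derivation:
Line 1: ['library', 'rock'] (min_width=12, slack=8)
Line 2: ['security', 'of', 'deep', 'in'] (min_width=19, slack=1)
Line 3: ['letter', 'pepper'] (min_width=13, slack=7)
Line 4: ['network', 'pharmacy', 'run'] (min_width=20, slack=0)
Line 5: ['plane', 'string', 'rainbow'] (min_width=20, slack=0)
Line 6: ['silver', 'that', 'glass'] (min_width=17, slack=3)
Line 7: ['golden', 'elephant', 'I'] (min_width=17, slack=3)
Line 8: ['hospital', 'code'] (min_width=13, slack=7)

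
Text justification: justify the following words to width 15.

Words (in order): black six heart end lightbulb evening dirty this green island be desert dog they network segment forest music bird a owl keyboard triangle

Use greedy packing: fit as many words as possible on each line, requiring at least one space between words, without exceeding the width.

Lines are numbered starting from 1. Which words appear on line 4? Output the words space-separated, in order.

Answer: this green

Derivation:
Line 1: ['black', 'six', 'heart'] (min_width=15, slack=0)
Line 2: ['end', 'lightbulb'] (min_width=13, slack=2)
Line 3: ['evening', 'dirty'] (min_width=13, slack=2)
Line 4: ['this', 'green'] (min_width=10, slack=5)
Line 5: ['island', 'be'] (min_width=9, slack=6)
Line 6: ['desert', 'dog', 'they'] (min_width=15, slack=0)
Line 7: ['network', 'segment'] (min_width=15, slack=0)
Line 8: ['forest', 'music'] (min_width=12, slack=3)
Line 9: ['bird', 'a', 'owl'] (min_width=10, slack=5)
Line 10: ['keyboard'] (min_width=8, slack=7)
Line 11: ['triangle'] (min_width=8, slack=7)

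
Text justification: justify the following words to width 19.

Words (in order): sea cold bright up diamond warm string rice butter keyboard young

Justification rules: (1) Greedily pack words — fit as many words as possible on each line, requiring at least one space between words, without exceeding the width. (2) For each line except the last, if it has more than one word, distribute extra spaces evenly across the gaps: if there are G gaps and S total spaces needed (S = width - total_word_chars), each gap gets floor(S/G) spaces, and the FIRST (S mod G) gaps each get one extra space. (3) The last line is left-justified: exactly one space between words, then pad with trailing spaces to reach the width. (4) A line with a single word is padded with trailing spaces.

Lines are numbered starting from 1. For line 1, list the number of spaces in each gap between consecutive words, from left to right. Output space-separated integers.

Line 1: ['sea', 'cold', 'bright', 'up'] (min_width=18, slack=1)
Line 2: ['diamond', 'warm', 'string'] (min_width=19, slack=0)
Line 3: ['rice', 'butter'] (min_width=11, slack=8)
Line 4: ['keyboard', 'young'] (min_width=14, slack=5)

Answer: 2 1 1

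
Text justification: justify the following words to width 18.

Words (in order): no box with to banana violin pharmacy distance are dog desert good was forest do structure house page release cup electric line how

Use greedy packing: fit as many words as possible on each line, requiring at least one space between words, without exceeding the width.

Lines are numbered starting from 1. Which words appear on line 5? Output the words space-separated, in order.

Line 1: ['no', 'box', 'with', 'to'] (min_width=14, slack=4)
Line 2: ['banana', 'violin'] (min_width=13, slack=5)
Line 3: ['pharmacy', 'distance'] (min_width=17, slack=1)
Line 4: ['are', 'dog', 'desert'] (min_width=14, slack=4)
Line 5: ['good', 'was', 'forest', 'do'] (min_width=18, slack=0)
Line 6: ['structure', 'house'] (min_width=15, slack=3)
Line 7: ['page', 'release', 'cup'] (min_width=16, slack=2)
Line 8: ['electric', 'line', 'how'] (min_width=17, slack=1)

Answer: good was forest do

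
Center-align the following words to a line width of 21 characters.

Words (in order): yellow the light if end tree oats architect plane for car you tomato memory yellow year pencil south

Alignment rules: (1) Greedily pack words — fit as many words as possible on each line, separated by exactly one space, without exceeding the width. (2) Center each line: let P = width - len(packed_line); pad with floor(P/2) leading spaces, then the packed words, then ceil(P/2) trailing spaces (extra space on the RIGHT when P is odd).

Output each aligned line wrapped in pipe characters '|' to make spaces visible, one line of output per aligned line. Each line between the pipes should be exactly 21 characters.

Line 1: ['yellow', 'the', 'light', 'if'] (min_width=19, slack=2)
Line 2: ['end', 'tree', 'oats'] (min_width=13, slack=8)
Line 3: ['architect', 'plane', 'for'] (min_width=19, slack=2)
Line 4: ['car', 'you', 'tomato', 'memory'] (min_width=21, slack=0)
Line 5: ['yellow', 'year', 'pencil'] (min_width=18, slack=3)
Line 6: ['south'] (min_width=5, slack=16)

Answer: | yellow the light if |
|    end tree oats    |
| architect plane for |
|car you tomato memory|
| yellow year pencil  |
|        south        |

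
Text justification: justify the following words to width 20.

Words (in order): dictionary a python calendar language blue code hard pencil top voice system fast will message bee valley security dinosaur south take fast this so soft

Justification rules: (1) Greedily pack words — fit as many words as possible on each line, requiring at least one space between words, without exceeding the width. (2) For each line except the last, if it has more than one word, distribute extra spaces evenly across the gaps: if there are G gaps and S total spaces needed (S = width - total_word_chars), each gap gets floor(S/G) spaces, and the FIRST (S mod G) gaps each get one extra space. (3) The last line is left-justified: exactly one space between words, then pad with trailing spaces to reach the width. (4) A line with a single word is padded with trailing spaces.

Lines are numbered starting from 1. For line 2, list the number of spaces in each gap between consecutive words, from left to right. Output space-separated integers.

Answer: 4

Derivation:
Line 1: ['dictionary', 'a', 'python'] (min_width=19, slack=1)
Line 2: ['calendar', 'language'] (min_width=17, slack=3)
Line 3: ['blue', 'code', 'hard'] (min_width=14, slack=6)
Line 4: ['pencil', 'top', 'voice'] (min_width=16, slack=4)
Line 5: ['system', 'fast', 'will'] (min_width=16, slack=4)
Line 6: ['message', 'bee', 'valley'] (min_width=18, slack=2)
Line 7: ['security', 'dinosaur'] (min_width=17, slack=3)
Line 8: ['south', 'take', 'fast', 'this'] (min_width=20, slack=0)
Line 9: ['so', 'soft'] (min_width=7, slack=13)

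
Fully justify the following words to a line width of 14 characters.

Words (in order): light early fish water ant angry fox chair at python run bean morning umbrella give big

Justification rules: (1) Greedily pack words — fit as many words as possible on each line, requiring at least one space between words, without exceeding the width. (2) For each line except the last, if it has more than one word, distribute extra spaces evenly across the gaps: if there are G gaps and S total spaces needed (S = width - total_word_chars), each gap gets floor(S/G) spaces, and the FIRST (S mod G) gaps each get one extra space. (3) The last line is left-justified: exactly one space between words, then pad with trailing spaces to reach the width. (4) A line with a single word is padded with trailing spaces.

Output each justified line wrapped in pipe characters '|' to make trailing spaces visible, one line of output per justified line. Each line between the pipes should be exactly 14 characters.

Line 1: ['light', 'early'] (min_width=11, slack=3)
Line 2: ['fish', 'water', 'ant'] (min_width=14, slack=0)
Line 3: ['angry', 'fox'] (min_width=9, slack=5)
Line 4: ['chair', 'at'] (min_width=8, slack=6)
Line 5: ['python', 'run'] (min_width=10, slack=4)
Line 6: ['bean', 'morning'] (min_width=12, slack=2)
Line 7: ['umbrella', 'give'] (min_width=13, slack=1)
Line 8: ['big'] (min_width=3, slack=11)

Answer: |light    early|
|fish water ant|
|angry      fox|
|chair       at|
|python     run|
|bean   morning|
|umbrella  give|
|big           |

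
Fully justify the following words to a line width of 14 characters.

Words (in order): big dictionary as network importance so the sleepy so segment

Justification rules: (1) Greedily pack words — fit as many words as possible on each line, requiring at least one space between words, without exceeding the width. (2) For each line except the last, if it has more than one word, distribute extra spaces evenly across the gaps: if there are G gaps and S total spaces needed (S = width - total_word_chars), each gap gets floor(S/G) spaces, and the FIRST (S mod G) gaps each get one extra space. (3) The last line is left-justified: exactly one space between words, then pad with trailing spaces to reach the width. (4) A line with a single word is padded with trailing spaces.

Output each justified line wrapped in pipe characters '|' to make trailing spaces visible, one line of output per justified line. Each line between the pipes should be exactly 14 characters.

Line 1: ['big', 'dictionary'] (min_width=14, slack=0)
Line 2: ['as', 'network'] (min_width=10, slack=4)
Line 3: ['importance', 'so'] (min_width=13, slack=1)
Line 4: ['the', 'sleepy', 'so'] (min_width=13, slack=1)
Line 5: ['segment'] (min_width=7, slack=7)

Answer: |big dictionary|
|as     network|
|importance  so|
|the  sleepy so|
|segment       |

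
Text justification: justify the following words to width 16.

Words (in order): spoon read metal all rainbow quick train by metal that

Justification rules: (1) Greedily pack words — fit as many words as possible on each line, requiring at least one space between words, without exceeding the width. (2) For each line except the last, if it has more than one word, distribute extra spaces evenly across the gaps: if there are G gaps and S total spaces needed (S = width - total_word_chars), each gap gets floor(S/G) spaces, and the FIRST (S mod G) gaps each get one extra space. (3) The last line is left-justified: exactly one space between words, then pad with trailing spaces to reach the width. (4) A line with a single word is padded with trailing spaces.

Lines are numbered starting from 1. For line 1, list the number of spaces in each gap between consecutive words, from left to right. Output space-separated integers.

Answer: 1 1

Derivation:
Line 1: ['spoon', 'read', 'metal'] (min_width=16, slack=0)
Line 2: ['all', 'rainbow'] (min_width=11, slack=5)
Line 3: ['quick', 'train', 'by'] (min_width=14, slack=2)
Line 4: ['metal', 'that'] (min_width=10, slack=6)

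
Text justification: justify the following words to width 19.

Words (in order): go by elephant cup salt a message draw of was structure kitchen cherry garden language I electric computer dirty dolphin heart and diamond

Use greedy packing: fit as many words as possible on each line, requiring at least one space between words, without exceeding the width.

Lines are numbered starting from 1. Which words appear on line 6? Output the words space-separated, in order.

Answer: electric computer

Derivation:
Line 1: ['go', 'by', 'elephant', 'cup'] (min_width=18, slack=1)
Line 2: ['salt', 'a', 'message', 'draw'] (min_width=19, slack=0)
Line 3: ['of', 'was', 'structure'] (min_width=16, slack=3)
Line 4: ['kitchen', 'cherry'] (min_width=14, slack=5)
Line 5: ['garden', 'language', 'I'] (min_width=17, slack=2)
Line 6: ['electric', 'computer'] (min_width=17, slack=2)
Line 7: ['dirty', 'dolphin', 'heart'] (min_width=19, slack=0)
Line 8: ['and', 'diamond'] (min_width=11, slack=8)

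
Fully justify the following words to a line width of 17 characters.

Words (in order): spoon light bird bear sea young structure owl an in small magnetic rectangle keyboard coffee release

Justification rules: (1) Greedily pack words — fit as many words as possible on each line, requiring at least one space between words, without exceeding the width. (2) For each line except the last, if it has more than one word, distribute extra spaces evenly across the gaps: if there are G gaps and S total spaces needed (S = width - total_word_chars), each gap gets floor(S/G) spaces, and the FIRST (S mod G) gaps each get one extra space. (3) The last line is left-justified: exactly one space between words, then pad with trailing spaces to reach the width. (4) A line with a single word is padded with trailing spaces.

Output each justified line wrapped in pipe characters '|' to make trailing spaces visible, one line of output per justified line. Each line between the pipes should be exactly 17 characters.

Answer: |spoon  light bird|
|bear   sea  young|
|structure  owl an|
|in small magnetic|
|rectangle        |
|keyboard   coffee|
|release          |

Derivation:
Line 1: ['spoon', 'light', 'bird'] (min_width=16, slack=1)
Line 2: ['bear', 'sea', 'young'] (min_width=14, slack=3)
Line 3: ['structure', 'owl', 'an'] (min_width=16, slack=1)
Line 4: ['in', 'small', 'magnetic'] (min_width=17, slack=0)
Line 5: ['rectangle'] (min_width=9, slack=8)
Line 6: ['keyboard', 'coffee'] (min_width=15, slack=2)
Line 7: ['release'] (min_width=7, slack=10)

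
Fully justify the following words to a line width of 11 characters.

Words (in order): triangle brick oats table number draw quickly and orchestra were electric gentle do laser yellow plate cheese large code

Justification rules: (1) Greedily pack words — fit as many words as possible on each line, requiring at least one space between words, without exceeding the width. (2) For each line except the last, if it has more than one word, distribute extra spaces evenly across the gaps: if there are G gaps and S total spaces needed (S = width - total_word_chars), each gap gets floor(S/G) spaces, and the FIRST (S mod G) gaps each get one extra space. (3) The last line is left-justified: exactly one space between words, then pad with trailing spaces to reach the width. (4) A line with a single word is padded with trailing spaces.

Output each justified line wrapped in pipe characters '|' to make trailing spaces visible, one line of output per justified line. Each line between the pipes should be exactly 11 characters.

Answer: |triangle   |
|brick  oats|
|table      |
|number draw|
|quickly and|
|orchestra  |
|were       |
|electric   |
|gentle   do|
|laser      |
|yellow     |
|plate      |
|cheese     |
|large code |

Derivation:
Line 1: ['triangle'] (min_width=8, slack=3)
Line 2: ['brick', 'oats'] (min_width=10, slack=1)
Line 3: ['table'] (min_width=5, slack=6)
Line 4: ['number', 'draw'] (min_width=11, slack=0)
Line 5: ['quickly', 'and'] (min_width=11, slack=0)
Line 6: ['orchestra'] (min_width=9, slack=2)
Line 7: ['were'] (min_width=4, slack=7)
Line 8: ['electric'] (min_width=8, slack=3)
Line 9: ['gentle', 'do'] (min_width=9, slack=2)
Line 10: ['laser'] (min_width=5, slack=6)
Line 11: ['yellow'] (min_width=6, slack=5)
Line 12: ['plate'] (min_width=5, slack=6)
Line 13: ['cheese'] (min_width=6, slack=5)
Line 14: ['large', 'code'] (min_width=10, slack=1)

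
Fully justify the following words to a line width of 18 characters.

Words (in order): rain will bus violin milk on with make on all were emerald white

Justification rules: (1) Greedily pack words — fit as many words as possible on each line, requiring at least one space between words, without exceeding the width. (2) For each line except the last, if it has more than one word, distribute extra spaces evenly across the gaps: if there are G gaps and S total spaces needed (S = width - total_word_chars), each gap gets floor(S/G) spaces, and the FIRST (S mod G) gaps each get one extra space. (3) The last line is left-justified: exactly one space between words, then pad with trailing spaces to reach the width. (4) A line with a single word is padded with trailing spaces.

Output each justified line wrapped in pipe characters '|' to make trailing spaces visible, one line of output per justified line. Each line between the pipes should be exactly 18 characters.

Answer: |rain    will   bus|
|violin   milk   on|
|with  make  on all|
|were emerald white|

Derivation:
Line 1: ['rain', 'will', 'bus'] (min_width=13, slack=5)
Line 2: ['violin', 'milk', 'on'] (min_width=14, slack=4)
Line 3: ['with', 'make', 'on', 'all'] (min_width=16, slack=2)
Line 4: ['were', 'emerald', 'white'] (min_width=18, slack=0)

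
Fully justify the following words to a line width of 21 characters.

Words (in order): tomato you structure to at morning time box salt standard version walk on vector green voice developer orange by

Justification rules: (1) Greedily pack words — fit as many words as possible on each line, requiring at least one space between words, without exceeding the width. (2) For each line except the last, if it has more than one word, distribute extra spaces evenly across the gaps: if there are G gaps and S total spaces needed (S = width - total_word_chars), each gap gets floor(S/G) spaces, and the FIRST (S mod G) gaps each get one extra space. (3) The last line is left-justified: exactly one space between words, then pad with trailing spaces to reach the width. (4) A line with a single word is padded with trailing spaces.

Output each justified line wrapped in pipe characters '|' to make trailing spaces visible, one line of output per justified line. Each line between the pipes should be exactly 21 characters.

Line 1: ['tomato', 'you', 'structure'] (min_width=20, slack=1)
Line 2: ['to', 'at', 'morning', 'time'] (min_width=18, slack=3)
Line 3: ['box', 'salt', 'standard'] (min_width=17, slack=4)
Line 4: ['version', 'walk', 'on'] (min_width=15, slack=6)
Line 5: ['vector', 'green', 'voice'] (min_width=18, slack=3)
Line 6: ['developer', 'orange', 'by'] (min_width=19, slack=2)

Answer: |tomato  you structure|
|to  at  morning  time|
|box   salt   standard|
|version    walk    on|
|vector   green  voice|
|developer orange by  |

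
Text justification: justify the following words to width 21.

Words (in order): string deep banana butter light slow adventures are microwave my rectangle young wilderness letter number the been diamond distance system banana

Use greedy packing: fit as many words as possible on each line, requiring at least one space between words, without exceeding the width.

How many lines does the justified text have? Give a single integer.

Line 1: ['string', 'deep', 'banana'] (min_width=18, slack=3)
Line 2: ['butter', 'light', 'slow'] (min_width=17, slack=4)
Line 3: ['adventures', 'are'] (min_width=14, slack=7)
Line 4: ['microwave', 'my'] (min_width=12, slack=9)
Line 5: ['rectangle', 'young'] (min_width=15, slack=6)
Line 6: ['wilderness', 'letter'] (min_width=17, slack=4)
Line 7: ['number', 'the', 'been'] (min_width=15, slack=6)
Line 8: ['diamond', 'distance'] (min_width=16, slack=5)
Line 9: ['system', 'banana'] (min_width=13, slack=8)
Total lines: 9

Answer: 9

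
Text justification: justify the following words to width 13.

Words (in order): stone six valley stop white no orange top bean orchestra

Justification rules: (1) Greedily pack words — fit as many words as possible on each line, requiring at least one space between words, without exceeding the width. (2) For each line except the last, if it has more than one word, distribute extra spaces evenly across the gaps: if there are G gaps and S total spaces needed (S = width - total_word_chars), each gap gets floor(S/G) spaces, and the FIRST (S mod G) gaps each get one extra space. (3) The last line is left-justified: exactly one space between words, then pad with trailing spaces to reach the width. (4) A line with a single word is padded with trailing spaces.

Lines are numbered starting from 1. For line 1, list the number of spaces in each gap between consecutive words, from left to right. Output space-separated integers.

Line 1: ['stone', 'six'] (min_width=9, slack=4)
Line 2: ['valley', 'stop'] (min_width=11, slack=2)
Line 3: ['white', 'no'] (min_width=8, slack=5)
Line 4: ['orange', 'top'] (min_width=10, slack=3)
Line 5: ['bean'] (min_width=4, slack=9)
Line 6: ['orchestra'] (min_width=9, slack=4)

Answer: 5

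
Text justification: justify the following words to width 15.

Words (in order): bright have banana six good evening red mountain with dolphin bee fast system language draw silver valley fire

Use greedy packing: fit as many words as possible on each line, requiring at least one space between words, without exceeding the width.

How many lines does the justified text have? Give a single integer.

Answer: 9

Derivation:
Line 1: ['bright', 'have'] (min_width=11, slack=4)
Line 2: ['banana', 'six', 'good'] (min_width=15, slack=0)
Line 3: ['evening', 'red'] (min_width=11, slack=4)
Line 4: ['mountain', 'with'] (min_width=13, slack=2)
Line 5: ['dolphin', 'bee'] (min_width=11, slack=4)
Line 6: ['fast', 'system'] (min_width=11, slack=4)
Line 7: ['language', 'draw'] (min_width=13, slack=2)
Line 8: ['silver', 'valley'] (min_width=13, slack=2)
Line 9: ['fire'] (min_width=4, slack=11)
Total lines: 9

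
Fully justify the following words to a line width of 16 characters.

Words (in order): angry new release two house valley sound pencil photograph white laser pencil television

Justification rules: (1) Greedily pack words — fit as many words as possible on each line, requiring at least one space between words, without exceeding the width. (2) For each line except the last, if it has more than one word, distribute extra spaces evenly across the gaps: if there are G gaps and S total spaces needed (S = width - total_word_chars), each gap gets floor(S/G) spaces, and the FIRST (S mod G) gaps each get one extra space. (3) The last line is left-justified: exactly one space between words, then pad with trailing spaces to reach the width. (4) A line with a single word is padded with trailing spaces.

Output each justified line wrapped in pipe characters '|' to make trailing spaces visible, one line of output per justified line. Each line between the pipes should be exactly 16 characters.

Answer: |angry        new|
|release      two|
|house     valley|
|sound     pencil|
|photograph white|
|laser     pencil|
|television      |

Derivation:
Line 1: ['angry', 'new'] (min_width=9, slack=7)
Line 2: ['release', 'two'] (min_width=11, slack=5)
Line 3: ['house', 'valley'] (min_width=12, slack=4)
Line 4: ['sound', 'pencil'] (min_width=12, slack=4)
Line 5: ['photograph', 'white'] (min_width=16, slack=0)
Line 6: ['laser', 'pencil'] (min_width=12, slack=4)
Line 7: ['television'] (min_width=10, slack=6)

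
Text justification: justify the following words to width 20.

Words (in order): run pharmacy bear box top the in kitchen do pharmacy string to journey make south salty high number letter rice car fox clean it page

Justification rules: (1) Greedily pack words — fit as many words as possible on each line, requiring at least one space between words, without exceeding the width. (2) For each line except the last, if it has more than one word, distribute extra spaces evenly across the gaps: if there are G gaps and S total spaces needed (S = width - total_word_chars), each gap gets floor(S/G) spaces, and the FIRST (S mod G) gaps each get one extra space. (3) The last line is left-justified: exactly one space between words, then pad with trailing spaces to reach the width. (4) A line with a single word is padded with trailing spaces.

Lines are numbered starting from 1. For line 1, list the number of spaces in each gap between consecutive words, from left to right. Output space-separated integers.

Line 1: ['run', 'pharmacy', 'bear'] (min_width=17, slack=3)
Line 2: ['box', 'top', 'the', 'in'] (min_width=14, slack=6)
Line 3: ['kitchen', 'do', 'pharmacy'] (min_width=19, slack=1)
Line 4: ['string', 'to', 'journey'] (min_width=17, slack=3)
Line 5: ['make', 'south', 'salty'] (min_width=16, slack=4)
Line 6: ['high', 'number', 'letter'] (min_width=18, slack=2)
Line 7: ['rice', 'car', 'fox', 'clean'] (min_width=18, slack=2)
Line 8: ['it', 'page'] (min_width=7, slack=13)

Answer: 3 2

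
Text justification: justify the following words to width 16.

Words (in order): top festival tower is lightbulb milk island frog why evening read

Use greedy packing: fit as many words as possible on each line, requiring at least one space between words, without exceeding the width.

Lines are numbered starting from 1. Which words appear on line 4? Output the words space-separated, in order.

Answer: island frog why

Derivation:
Line 1: ['top', 'festival'] (min_width=12, slack=4)
Line 2: ['tower', 'is'] (min_width=8, slack=8)
Line 3: ['lightbulb', 'milk'] (min_width=14, slack=2)
Line 4: ['island', 'frog', 'why'] (min_width=15, slack=1)
Line 5: ['evening', 'read'] (min_width=12, slack=4)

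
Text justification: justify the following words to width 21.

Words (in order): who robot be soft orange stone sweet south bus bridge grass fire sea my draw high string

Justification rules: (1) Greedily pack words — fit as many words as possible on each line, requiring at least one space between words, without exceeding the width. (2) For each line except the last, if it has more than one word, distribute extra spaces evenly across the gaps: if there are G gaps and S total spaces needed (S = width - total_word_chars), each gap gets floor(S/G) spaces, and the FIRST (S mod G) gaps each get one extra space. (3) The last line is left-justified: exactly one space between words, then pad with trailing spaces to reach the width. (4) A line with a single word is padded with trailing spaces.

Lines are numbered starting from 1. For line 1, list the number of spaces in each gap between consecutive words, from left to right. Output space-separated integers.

Answer: 3 2 2

Derivation:
Line 1: ['who', 'robot', 'be', 'soft'] (min_width=17, slack=4)
Line 2: ['orange', 'stone', 'sweet'] (min_width=18, slack=3)
Line 3: ['south', 'bus', 'bridge'] (min_width=16, slack=5)
Line 4: ['grass', 'fire', 'sea', 'my'] (min_width=17, slack=4)
Line 5: ['draw', 'high', 'string'] (min_width=16, slack=5)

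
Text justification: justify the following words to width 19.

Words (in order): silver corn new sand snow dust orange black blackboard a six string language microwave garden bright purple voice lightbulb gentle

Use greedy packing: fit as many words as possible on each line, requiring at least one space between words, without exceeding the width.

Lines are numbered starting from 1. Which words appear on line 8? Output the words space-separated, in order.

Line 1: ['silver', 'corn', 'new'] (min_width=15, slack=4)
Line 2: ['sand', 'snow', 'dust'] (min_width=14, slack=5)
Line 3: ['orange', 'black'] (min_width=12, slack=7)
Line 4: ['blackboard', 'a', 'six'] (min_width=16, slack=3)
Line 5: ['string', 'language'] (min_width=15, slack=4)
Line 6: ['microwave', 'garden'] (min_width=16, slack=3)
Line 7: ['bright', 'purple', 'voice'] (min_width=19, slack=0)
Line 8: ['lightbulb', 'gentle'] (min_width=16, slack=3)

Answer: lightbulb gentle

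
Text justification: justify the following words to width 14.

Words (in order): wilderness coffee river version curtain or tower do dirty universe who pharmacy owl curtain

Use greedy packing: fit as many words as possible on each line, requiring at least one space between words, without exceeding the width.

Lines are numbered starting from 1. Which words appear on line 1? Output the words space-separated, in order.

Answer: wilderness

Derivation:
Line 1: ['wilderness'] (min_width=10, slack=4)
Line 2: ['coffee', 'river'] (min_width=12, slack=2)
Line 3: ['version'] (min_width=7, slack=7)
Line 4: ['curtain', 'or'] (min_width=10, slack=4)
Line 5: ['tower', 'do', 'dirty'] (min_width=14, slack=0)
Line 6: ['universe', 'who'] (min_width=12, slack=2)
Line 7: ['pharmacy', 'owl'] (min_width=12, slack=2)
Line 8: ['curtain'] (min_width=7, slack=7)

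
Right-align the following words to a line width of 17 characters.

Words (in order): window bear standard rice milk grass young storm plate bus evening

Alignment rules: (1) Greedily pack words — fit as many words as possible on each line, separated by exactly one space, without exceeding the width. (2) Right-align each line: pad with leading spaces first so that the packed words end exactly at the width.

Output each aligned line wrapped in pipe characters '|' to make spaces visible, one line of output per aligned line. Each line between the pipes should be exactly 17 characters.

Answer: |      window bear|
|    standard rice|
| milk grass young|
|  storm plate bus|
|          evening|

Derivation:
Line 1: ['window', 'bear'] (min_width=11, slack=6)
Line 2: ['standard', 'rice'] (min_width=13, slack=4)
Line 3: ['milk', 'grass', 'young'] (min_width=16, slack=1)
Line 4: ['storm', 'plate', 'bus'] (min_width=15, slack=2)
Line 5: ['evening'] (min_width=7, slack=10)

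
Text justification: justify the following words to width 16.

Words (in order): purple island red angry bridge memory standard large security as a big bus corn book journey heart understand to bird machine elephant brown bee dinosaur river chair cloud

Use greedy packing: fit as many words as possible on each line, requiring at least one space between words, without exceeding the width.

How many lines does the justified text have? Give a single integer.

Answer: 13

Derivation:
Line 1: ['purple', 'island'] (min_width=13, slack=3)
Line 2: ['red', 'angry', 'bridge'] (min_width=16, slack=0)
Line 3: ['memory', 'standard'] (min_width=15, slack=1)
Line 4: ['large', 'security'] (min_width=14, slack=2)
Line 5: ['as', 'a', 'big', 'bus'] (min_width=12, slack=4)
Line 6: ['corn', 'book'] (min_width=9, slack=7)
Line 7: ['journey', 'heart'] (min_width=13, slack=3)
Line 8: ['understand', 'to'] (min_width=13, slack=3)
Line 9: ['bird', 'machine'] (min_width=12, slack=4)
Line 10: ['elephant', 'brown'] (min_width=14, slack=2)
Line 11: ['bee', 'dinosaur'] (min_width=12, slack=4)
Line 12: ['river', 'chair'] (min_width=11, slack=5)
Line 13: ['cloud'] (min_width=5, slack=11)
Total lines: 13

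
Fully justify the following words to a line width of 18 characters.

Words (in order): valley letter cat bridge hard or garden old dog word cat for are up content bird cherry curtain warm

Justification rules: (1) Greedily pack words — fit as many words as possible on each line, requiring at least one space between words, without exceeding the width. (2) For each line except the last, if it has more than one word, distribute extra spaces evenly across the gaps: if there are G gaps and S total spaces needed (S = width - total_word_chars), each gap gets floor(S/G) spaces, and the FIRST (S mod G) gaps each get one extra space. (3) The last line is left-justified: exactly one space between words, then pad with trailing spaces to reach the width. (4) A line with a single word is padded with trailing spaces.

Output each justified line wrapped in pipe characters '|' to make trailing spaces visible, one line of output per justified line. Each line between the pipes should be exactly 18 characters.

Line 1: ['valley', 'letter', 'cat'] (min_width=17, slack=1)
Line 2: ['bridge', 'hard', 'or'] (min_width=14, slack=4)
Line 3: ['garden', 'old', 'dog'] (min_width=14, slack=4)
Line 4: ['word', 'cat', 'for', 'are'] (min_width=16, slack=2)
Line 5: ['up', 'content', 'bird'] (min_width=15, slack=3)
Line 6: ['cherry', 'curtain'] (min_width=14, slack=4)
Line 7: ['warm'] (min_width=4, slack=14)

Answer: |valley  letter cat|
|bridge   hard   or|
|garden   old   dog|
|word  cat  for are|
|up   content  bird|
|cherry     curtain|
|warm              |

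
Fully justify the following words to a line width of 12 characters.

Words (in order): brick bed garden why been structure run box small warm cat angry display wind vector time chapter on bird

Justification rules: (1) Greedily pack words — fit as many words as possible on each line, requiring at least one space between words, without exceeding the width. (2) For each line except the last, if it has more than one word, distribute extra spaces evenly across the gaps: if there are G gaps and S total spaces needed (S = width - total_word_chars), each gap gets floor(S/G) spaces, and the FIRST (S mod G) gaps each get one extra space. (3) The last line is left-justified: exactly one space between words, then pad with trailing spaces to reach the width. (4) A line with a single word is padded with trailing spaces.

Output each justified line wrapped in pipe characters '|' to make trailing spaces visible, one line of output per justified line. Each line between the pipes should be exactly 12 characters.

Line 1: ['brick', 'bed'] (min_width=9, slack=3)
Line 2: ['garden', 'why'] (min_width=10, slack=2)
Line 3: ['been'] (min_width=4, slack=8)
Line 4: ['structure'] (min_width=9, slack=3)
Line 5: ['run', 'box'] (min_width=7, slack=5)
Line 6: ['small', 'warm'] (min_width=10, slack=2)
Line 7: ['cat', 'angry'] (min_width=9, slack=3)
Line 8: ['display', 'wind'] (min_width=12, slack=0)
Line 9: ['vector', 'time'] (min_width=11, slack=1)
Line 10: ['chapter', 'on'] (min_width=10, slack=2)
Line 11: ['bird'] (min_width=4, slack=8)

Answer: |brick    bed|
|garden   why|
|been        |
|structure   |
|run      box|
|small   warm|
|cat    angry|
|display wind|
|vector  time|
|chapter   on|
|bird        |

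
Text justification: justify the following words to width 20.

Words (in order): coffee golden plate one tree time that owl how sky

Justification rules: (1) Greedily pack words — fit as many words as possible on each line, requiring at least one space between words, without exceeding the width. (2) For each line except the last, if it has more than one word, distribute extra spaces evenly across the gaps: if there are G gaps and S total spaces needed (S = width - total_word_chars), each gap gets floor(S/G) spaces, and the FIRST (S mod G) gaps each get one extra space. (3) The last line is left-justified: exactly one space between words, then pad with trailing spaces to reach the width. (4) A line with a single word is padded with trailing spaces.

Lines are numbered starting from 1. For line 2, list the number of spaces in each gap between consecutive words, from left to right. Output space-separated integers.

Answer: 2 2 1

Derivation:
Line 1: ['coffee', 'golden', 'plate'] (min_width=19, slack=1)
Line 2: ['one', 'tree', 'time', 'that'] (min_width=18, slack=2)
Line 3: ['owl', 'how', 'sky'] (min_width=11, slack=9)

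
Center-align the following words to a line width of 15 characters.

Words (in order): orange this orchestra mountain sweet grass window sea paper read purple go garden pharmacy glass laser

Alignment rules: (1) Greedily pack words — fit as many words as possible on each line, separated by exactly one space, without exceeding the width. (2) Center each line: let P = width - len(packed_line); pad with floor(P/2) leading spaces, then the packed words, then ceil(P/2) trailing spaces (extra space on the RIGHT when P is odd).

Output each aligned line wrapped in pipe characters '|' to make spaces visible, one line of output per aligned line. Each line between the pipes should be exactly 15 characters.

Line 1: ['orange', 'this'] (min_width=11, slack=4)
Line 2: ['orchestra'] (min_width=9, slack=6)
Line 3: ['mountain', 'sweet'] (min_width=14, slack=1)
Line 4: ['grass', 'window'] (min_width=12, slack=3)
Line 5: ['sea', 'paper', 'read'] (min_width=14, slack=1)
Line 6: ['purple', 'go'] (min_width=9, slack=6)
Line 7: ['garden', 'pharmacy'] (min_width=15, slack=0)
Line 8: ['glass', 'laser'] (min_width=11, slack=4)

Answer: |  orange this  |
|   orchestra   |
|mountain sweet |
| grass window  |
|sea paper read |
|   purple go   |
|garden pharmacy|
|  glass laser  |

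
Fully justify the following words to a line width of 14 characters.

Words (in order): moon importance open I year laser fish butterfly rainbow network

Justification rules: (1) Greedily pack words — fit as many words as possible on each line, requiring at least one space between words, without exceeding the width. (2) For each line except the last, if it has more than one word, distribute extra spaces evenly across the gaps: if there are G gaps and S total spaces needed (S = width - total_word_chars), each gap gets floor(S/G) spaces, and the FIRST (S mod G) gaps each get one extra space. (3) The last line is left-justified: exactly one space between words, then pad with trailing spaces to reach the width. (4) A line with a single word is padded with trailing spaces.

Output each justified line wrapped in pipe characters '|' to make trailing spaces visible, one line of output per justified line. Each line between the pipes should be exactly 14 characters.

Answer: |moon          |
|importance    |
|open   I  year|
|laser     fish|
|butterfly     |
|rainbow       |
|network       |

Derivation:
Line 1: ['moon'] (min_width=4, slack=10)
Line 2: ['importance'] (min_width=10, slack=4)
Line 3: ['open', 'I', 'year'] (min_width=11, slack=3)
Line 4: ['laser', 'fish'] (min_width=10, slack=4)
Line 5: ['butterfly'] (min_width=9, slack=5)
Line 6: ['rainbow'] (min_width=7, slack=7)
Line 7: ['network'] (min_width=7, slack=7)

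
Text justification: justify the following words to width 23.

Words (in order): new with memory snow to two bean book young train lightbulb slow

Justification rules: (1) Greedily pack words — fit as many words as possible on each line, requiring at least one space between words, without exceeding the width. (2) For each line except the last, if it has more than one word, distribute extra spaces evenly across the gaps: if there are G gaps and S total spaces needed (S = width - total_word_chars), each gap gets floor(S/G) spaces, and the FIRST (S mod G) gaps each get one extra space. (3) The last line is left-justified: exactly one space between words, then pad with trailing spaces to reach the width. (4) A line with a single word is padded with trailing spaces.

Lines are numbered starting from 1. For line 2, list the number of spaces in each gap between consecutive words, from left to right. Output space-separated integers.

Line 1: ['new', 'with', 'memory', 'snow', 'to'] (min_width=23, slack=0)
Line 2: ['two', 'bean', 'book', 'young'] (min_width=19, slack=4)
Line 3: ['train', 'lightbulb', 'slow'] (min_width=20, slack=3)

Answer: 3 2 2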